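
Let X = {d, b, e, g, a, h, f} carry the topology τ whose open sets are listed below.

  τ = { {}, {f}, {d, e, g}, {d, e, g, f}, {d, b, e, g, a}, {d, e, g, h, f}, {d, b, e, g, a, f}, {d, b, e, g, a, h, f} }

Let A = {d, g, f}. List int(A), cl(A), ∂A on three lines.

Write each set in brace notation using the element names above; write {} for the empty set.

open subsets of A: {}, {f}; so int(A) = {f}
closure: X∖int(X∖A) = X∖{} = {d, b, e, g, a, h, f}
∂A = {d, b, e, g, a, h, f} minus {f} = {d, b, e, g, a, h}

int(A) = {f}
cl(A)  = {d, b, e, g, a, h, f}
∂A     = {d, b, e, g, a, h}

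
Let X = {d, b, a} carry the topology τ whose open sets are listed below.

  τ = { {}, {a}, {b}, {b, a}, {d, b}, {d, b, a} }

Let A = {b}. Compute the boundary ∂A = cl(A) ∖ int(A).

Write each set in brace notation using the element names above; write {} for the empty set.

{d}

interior: largest open inside A is {b} (from {}, {b})
cl via duality: int({d, a}) = {a}, so X∖{a} = {d, b}
cl∖int = {d}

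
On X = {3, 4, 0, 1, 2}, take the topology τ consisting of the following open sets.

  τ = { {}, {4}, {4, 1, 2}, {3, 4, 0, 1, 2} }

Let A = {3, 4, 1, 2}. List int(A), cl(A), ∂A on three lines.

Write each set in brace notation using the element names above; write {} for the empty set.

open subsets of A: {}, {4}, {4, 1, 2}; so int(A) = {4, 1, 2}
closure: X∖int(X∖A) = X∖{} = {3, 4, 0, 1, 2}
∂A = {3, 4, 0, 1, 2} minus {4, 1, 2} = {3, 0}

int(A) = {4, 1, 2}
cl(A)  = {3, 4, 0, 1, 2}
∂A     = {3, 0}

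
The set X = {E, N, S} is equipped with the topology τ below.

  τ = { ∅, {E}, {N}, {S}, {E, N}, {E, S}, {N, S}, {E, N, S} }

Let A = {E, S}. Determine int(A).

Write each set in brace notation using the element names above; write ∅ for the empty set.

open subsets of A: ∅, {S}, {E}, {E, S}; so int(A) = {E, S}

{E, S}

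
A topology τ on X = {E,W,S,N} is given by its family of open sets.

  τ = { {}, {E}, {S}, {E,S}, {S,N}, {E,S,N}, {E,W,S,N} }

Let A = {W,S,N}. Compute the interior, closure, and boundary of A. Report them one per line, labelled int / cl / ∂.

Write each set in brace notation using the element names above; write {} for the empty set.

U open, U⊆A: {}, {S}, {S,N}. int(A) = ⋃ = {S,N}
X∖A={E}, int(X∖A)={E}, hence cl(A)={W,S,N}
∂A: remove int from cl → {W}

int(A) = {S,N}
cl(A)  = {W,S,N}
∂A     = {W}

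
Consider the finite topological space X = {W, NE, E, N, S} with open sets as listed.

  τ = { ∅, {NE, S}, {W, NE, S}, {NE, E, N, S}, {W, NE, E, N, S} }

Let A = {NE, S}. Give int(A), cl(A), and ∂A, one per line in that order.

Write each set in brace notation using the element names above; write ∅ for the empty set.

int(A) = {NE, S}
cl(A)  = {W, NE, E, N, S}
∂A     = {W, E, N}

U open, U⊆A: ∅, {NE, S}. int(A) = ⋃ = {NE, S}
X∖A={W, E, N}, int(X∖A)=∅, hence cl(A)={W, NE, E, N, S}
∂A: remove int from cl → {W, E, N}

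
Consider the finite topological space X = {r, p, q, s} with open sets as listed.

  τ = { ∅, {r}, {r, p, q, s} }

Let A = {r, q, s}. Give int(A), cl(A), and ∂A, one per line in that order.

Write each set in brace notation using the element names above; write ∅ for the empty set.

int(A) = {r}
cl(A)  = {r, p, q, s}
∂A     = {p, q, s}

opens ⊆ A: ∅, {r}; union → int = {r}
complement {p}; its interior ∅; cl(A) = X∖∅ = {r, p, q, s}
boundary = {r, p, q, s} ∖ {r} = {p, q, s}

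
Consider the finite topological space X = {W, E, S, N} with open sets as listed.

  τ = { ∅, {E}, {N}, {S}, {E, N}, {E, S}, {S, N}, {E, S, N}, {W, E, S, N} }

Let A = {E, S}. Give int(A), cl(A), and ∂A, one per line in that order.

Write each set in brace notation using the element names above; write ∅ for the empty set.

interior: largest open inside A is {E, S} (from ∅, {S}, {E}, {E, S})
cl via duality: int({W, N}) = {N}, so X∖{N} = {W, E, S}
cl∖int = {W}

int(A) = {E, S}
cl(A)  = {W, E, S}
∂A     = {W}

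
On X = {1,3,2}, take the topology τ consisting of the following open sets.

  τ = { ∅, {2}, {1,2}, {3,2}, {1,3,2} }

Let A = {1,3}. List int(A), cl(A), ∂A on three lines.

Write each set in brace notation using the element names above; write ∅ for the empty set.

int(A) = ∅
cl(A)  = {1,3}
∂A     = {1,3}

interior: largest open inside A is ∅ (from ∅)
cl via duality: int({2}) = {2}, so X∖{2} = {1,3}
cl∖int = {1,3}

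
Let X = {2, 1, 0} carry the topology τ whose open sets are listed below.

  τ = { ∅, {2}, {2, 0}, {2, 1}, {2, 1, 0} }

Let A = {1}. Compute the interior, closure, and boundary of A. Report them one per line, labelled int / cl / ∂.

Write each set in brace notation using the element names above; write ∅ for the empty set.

open subsets of A: ∅; so int(A) = ∅
closure: X∖int(X∖A) = X∖{2, 0} = {1}
∂A = {1} minus ∅ = {1}

int(A) = ∅
cl(A)  = {1}
∂A     = {1}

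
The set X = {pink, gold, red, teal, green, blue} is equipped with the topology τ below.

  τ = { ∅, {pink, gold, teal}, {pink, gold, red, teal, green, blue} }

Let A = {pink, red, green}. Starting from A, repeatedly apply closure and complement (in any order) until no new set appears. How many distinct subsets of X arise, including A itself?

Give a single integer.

closure: X∖int(X∖A) = X∖∅ = {pink, gold, red, teal, green, blue}
Let k=closure and c=complement:
  1. A     = {pink, red, green}
  2. kA    = {pink, gold, red, teal, green, blue}
  3. cA    = {gold, teal, blue}
  4. ckA   = ∅
— saturated at 4

4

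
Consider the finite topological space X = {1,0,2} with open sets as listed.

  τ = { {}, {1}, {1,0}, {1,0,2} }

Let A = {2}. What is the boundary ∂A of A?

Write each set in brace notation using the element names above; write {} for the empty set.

opens ⊆ A: {}; union → int = {}
complement {1,0}; its interior {1,0}; cl(A) = X∖{1,0} = {2}
boundary = {2} ∖ {} = {2}

{2}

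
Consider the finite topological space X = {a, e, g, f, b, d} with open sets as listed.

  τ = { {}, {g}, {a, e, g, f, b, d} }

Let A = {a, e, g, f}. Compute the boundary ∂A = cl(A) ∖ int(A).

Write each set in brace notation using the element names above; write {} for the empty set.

{a, e, f, b, d}

open subsets of A: {}, {g}; so int(A) = {g}
closure: X∖int(X∖A) = X∖{} = {a, e, g, f, b, d}
∂A = {a, e, g, f, b, d} minus {g} = {a, e, f, b, d}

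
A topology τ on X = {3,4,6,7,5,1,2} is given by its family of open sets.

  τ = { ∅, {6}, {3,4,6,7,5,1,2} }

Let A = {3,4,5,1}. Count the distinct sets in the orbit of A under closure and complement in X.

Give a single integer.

X∖A={6,7,2}, int(X∖A)={6}, hence cl(A)={3,4,7,5,1,2}
Orbit (k=closure, c=complement):
  1. A     = {3,4,5,1}
  2. kA    = {3,4,7,5,1,2}
  3. cA    = {6,7,2}
  4. ckA   = {6}
  5. kcA   = {3,4,6,7,5,1,2}
  6. ckcA  = ∅
(closed under both — stop)

6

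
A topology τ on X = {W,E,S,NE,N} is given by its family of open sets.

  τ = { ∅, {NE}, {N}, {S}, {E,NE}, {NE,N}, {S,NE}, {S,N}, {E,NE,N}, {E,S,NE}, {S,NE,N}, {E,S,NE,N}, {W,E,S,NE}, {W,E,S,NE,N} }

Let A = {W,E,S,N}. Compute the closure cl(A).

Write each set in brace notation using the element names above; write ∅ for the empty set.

{W,E,S,N}

complement {NE}; its interior {NE}; cl(A) = X∖{NE} = {W,E,S,N}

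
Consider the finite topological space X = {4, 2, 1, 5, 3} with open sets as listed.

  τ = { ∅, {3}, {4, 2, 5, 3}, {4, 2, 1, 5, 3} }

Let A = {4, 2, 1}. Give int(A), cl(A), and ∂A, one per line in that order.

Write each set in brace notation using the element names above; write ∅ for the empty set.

open subsets of A: ∅; so int(A) = ∅
closure: X∖int(X∖A) = X∖{3} = {4, 2, 1, 5}
∂A = {4, 2, 1, 5} minus ∅ = {4, 2, 1, 5}

int(A) = ∅
cl(A)  = {4, 2, 1, 5}
∂A     = {4, 2, 1, 5}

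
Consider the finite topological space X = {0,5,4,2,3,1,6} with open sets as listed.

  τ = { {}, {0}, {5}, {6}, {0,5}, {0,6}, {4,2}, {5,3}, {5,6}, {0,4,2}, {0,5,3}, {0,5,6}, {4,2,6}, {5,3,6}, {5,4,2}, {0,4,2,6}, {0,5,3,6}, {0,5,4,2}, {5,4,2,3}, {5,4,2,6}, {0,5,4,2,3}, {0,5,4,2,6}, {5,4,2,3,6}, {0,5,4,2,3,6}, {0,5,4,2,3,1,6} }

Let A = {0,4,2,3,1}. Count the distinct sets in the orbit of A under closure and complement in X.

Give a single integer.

6

closure: X∖int(X∖A) = X∖{5,6} = {0,4,2,3,1}
Let k=closure and c=complement:
  1. A     = {0,4,2,3,1}
  2. cA    = {5,6}
  3. kcA   = {5,3,1,6}
  4. ckcA  = {0,4,2}
  5. kckcA = {0,4,2,1}
  6. ckckcA = {5,3,6}
— saturated at 6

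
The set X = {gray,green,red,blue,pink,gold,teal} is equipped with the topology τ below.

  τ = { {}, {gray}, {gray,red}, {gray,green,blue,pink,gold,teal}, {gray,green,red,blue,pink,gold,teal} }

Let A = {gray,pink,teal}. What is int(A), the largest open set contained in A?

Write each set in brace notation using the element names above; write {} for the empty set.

{gray}

interior: largest open inside A is {gray} (from {}, {gray})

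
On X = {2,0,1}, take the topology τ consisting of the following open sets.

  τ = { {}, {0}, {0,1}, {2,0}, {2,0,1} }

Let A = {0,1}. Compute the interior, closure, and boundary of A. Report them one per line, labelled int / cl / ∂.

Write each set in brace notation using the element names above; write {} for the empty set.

opens ⊆ A: {}, {0}, {0,1}; union → int = {0,1}
complement {2}; its interior {}; cl(A) = X∖{} = {2,0,1}
boundary = {2,0,1} ∖ {0,1} = {2}

int(A) = {0,1}
cl(A)  = {2,0,1}
∂A     = {2}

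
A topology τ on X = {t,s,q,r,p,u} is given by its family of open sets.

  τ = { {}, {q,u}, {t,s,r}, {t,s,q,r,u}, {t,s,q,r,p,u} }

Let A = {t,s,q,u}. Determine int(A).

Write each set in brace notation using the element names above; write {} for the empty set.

{q,u}

opens ⊆ A: {}, {q,u}; union → int = {q,u}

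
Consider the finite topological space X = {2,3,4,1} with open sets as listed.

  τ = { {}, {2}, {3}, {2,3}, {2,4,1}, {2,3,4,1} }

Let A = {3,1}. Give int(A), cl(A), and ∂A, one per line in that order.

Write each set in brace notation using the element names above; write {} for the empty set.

int(A) = {3}
cl(A)  = {3,4,1}
∂A     = {4,1}

open subsets of A: {}, {3}; so int(A) = {3}
closure: X∖int(X∖A) = X∖{2} = {3,4,1}
∂A = {3,4,1} minus {3} = {4,1}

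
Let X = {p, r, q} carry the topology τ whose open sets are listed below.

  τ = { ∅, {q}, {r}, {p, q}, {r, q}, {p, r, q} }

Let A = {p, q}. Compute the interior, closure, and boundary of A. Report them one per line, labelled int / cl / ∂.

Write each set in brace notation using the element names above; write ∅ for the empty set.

interior: largest open inside A is {p, q} (from ∅, {q}, {p, q})
cl via duality: int({r}) = {r}, so X∖{r} = {p, q}
cl∖int = ∅

int(A) = {p, q}
cl(A)  = {p, q}
∂A     = ∅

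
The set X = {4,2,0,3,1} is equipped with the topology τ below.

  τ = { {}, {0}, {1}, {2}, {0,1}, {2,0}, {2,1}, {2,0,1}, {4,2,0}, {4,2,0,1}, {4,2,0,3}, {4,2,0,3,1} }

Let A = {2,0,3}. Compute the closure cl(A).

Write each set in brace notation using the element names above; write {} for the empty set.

{4,2,0,3}

closure: X∖int(X∖A) = X∖{1} = {4,2,0,3}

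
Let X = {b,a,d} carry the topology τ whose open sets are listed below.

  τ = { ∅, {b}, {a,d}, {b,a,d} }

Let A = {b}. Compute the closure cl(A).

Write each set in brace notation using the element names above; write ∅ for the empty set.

complement {a,d}; its interior {a,d}; cl(A) = X∖{a,d} = {b}

{b}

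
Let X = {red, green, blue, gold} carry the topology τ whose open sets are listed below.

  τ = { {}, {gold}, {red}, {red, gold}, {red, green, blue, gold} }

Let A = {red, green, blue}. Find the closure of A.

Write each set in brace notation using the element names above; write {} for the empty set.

X∖A={gold}, int(X∖A)={gold}, hence cl(A)={red, green, blue}

{red, green, blue}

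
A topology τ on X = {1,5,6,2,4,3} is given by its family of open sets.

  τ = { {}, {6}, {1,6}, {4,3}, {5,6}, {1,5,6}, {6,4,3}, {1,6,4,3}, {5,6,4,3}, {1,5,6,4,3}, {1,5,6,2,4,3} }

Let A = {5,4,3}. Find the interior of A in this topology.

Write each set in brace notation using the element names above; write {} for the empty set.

opens ⊆ A: {}, {4,3}; union → int = {4,3}

{4,3}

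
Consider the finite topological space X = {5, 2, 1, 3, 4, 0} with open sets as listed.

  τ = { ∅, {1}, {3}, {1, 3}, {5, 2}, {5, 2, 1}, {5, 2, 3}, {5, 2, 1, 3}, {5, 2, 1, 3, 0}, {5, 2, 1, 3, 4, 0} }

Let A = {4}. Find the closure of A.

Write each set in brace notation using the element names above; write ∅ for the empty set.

{4}

X∖A={5, 2, 1, 3, 0}, int(X∖A)={5, 2, 1, 3, 0}, hence cl(A)={4}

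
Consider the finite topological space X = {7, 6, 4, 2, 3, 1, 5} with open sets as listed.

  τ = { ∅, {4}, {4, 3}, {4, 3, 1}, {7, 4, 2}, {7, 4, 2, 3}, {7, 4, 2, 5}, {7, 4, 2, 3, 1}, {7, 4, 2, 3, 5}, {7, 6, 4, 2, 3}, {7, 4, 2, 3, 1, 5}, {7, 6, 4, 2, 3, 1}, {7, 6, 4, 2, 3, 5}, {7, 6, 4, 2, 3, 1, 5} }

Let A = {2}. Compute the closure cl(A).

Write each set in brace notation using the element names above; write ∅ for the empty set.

complement {7, 6, 4, 3, 1, 5}; its interior {4, 3, 1}; cl(A) = X∖{4, 3, 1} = {7, 6, 2, 5}

{7, 6, 2, 5}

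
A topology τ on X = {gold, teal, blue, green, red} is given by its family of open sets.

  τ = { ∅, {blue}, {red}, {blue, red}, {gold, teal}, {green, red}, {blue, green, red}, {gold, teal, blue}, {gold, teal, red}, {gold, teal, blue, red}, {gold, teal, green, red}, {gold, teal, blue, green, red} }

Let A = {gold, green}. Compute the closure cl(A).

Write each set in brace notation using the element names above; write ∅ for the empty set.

{gold, teal, green}

closure: X∖int(X∖A) = X∖{blue, red} = {gold, teal, green}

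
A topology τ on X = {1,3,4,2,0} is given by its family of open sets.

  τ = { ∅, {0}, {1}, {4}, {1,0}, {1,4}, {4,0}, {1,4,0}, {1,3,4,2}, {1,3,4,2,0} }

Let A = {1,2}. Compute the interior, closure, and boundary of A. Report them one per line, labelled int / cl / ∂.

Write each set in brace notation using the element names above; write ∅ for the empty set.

int(A) = {1}
cl(A)  = {1,3,2}
∂A     = {3,2}

interior: largest open inside A is {1} (from ∅, {1})
cl via duality: int({3,4,0}) = {4,0}, so X∖{4,0} = {1,3,2}
cl∖int = {3,2}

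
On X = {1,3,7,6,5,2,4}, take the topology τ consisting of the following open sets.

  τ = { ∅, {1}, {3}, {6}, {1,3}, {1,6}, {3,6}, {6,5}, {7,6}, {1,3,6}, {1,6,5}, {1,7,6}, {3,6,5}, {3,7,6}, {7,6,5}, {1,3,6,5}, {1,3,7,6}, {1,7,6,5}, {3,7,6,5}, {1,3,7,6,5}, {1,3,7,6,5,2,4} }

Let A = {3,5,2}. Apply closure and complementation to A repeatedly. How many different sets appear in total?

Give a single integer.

8

cl via duality: int({1,7,6,4}) = {1,7,6}, so X∖{1,7,6} = {3,5,2,4}
Write k for closure, c for complement:
  1. A     = {3,5,2}
  2. kA    = {3,5,2,4}
  3. cA    = {1,7,6,4}
  4. ckA   = {1,7,6}
  5. kcA   = {1,7,6,5,2,4}
  6. ckcA  = {3}
  7. kckcA = {3,2,4}
  8. ckckcA = {1,7,6,5}
applying k or c yields no new set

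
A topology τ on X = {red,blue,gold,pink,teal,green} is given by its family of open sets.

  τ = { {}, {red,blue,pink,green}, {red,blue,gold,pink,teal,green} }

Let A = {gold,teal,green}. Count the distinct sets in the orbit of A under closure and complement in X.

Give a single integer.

complement {red,blue,pink}; its interior {}; cl(A) = X∖{} = {red,blue,gold,pink,teal,green}
With k = closure, c = complement:
  1. A     = {gold,teal,green}
  2. kA    = {red,blue,gold,pink,teal,green}
  3. cA    = {red,blue,pink}
  4. ckA   = {}
k, c of each give nothing new

4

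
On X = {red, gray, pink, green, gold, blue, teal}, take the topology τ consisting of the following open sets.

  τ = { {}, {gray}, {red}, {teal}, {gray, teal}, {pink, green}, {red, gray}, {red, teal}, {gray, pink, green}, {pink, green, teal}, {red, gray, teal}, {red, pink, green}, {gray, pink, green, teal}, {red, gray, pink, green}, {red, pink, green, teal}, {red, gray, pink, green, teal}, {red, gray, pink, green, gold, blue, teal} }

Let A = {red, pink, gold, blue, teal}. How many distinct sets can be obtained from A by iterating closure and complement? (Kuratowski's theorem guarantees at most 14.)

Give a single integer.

cl via duality: int({gray, green}) = {gray}, so X∖{gray} = {red, pink, green, gold, blue, teal}
Write k for closure, c for complement:
  1. A     = {red, pink, gold, blue, teal}
  2. kA    = {red, pink, green, gold, blue, teal}
  3. cA    = {gray, green}
  4. ckA   = {gray}
  5. kcA   = {gray, pink, green, gold, blue}
  6. kckA  = {gray, gold, blue}
  7. ckcA  = {red, teal}
  8. ckckA = {red, pink, green, teal}
  9. kckcA = {red, gold, blue, teal}
  10. ckckcA = {gray, pink, green}
applying k or c yields no new set

10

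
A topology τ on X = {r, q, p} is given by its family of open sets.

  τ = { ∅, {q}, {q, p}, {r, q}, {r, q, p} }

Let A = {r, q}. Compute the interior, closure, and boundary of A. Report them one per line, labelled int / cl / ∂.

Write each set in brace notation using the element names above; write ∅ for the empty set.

int(A) = {r, q}
cl(A)  = {r, q, p}
∂A     = {p}

interior: largest open inside A is {r, q} (from ∅, {q}, {r, q})
cl via duality: int({p}) = ∅, so X∖∅ = {r, q, p}
cl∖int = {p}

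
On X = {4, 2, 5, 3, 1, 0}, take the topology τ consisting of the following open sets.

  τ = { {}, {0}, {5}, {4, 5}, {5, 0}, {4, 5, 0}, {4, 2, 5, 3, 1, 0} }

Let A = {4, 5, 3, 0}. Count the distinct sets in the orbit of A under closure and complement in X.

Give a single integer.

X∖A={2, 1}, int(X∖A)={}, hence cl(A)={4, 2, 5, 3, 1, 0}
Orbit (k=closure, c=complement):
  1. A     = {4, 5, 3, 0}
  2. kA    = {4, 2, 5, 3, 1, 0}
  3. cA    = {2, 1}
  4. ckA   = {}
  5. kcA   = {2, 3, 1}
  6. ckcA  = {4, 5, 0}
(closed under both — stop)

6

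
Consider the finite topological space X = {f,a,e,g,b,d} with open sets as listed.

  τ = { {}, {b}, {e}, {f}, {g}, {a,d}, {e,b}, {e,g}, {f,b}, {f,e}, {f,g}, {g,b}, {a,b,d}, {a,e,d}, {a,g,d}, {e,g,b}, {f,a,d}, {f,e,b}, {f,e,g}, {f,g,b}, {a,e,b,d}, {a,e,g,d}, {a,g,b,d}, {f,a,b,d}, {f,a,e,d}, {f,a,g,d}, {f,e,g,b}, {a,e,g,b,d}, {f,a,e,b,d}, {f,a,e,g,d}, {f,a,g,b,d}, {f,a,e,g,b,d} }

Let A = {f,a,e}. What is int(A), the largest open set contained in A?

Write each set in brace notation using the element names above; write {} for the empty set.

{f,e}

opens ⊆ A: {}, {f}, {e}, {f,e}; union → int = {f,e}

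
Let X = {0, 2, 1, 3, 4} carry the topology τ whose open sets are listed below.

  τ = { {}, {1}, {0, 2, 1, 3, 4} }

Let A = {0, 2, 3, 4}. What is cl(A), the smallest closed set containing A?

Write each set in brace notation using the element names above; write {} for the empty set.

closure: X∖int(X∖A) = X∖{1} = {0, 2, 3, 4}

{0, 2, 3, 4}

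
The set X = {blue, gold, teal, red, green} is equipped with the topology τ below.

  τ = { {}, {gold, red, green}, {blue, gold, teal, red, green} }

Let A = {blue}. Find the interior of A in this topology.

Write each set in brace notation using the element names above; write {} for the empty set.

opens ⊆ A: {}; union → int = {}

{}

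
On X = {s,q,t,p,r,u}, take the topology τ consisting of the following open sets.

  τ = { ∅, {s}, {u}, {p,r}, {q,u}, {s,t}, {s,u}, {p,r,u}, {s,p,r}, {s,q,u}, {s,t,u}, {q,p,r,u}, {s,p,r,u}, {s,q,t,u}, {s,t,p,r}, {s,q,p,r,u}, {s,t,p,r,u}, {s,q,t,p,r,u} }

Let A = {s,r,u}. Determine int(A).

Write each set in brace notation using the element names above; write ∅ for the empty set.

U open, U⊆A: ∅, {u}, {s}, {s,u}. int(A) = ⋃ = {s,u}

{s,u}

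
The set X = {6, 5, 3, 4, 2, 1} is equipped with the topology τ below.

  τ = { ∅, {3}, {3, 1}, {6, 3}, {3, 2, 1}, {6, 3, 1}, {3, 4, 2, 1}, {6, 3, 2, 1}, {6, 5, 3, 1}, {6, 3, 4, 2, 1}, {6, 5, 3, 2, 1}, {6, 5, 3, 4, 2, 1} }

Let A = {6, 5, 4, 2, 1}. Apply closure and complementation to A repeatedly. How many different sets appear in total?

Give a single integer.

cl via duality: int({3}) = {3}, so X∖{3} = {6, 5, 4, 2, 1}
Write k for closure, c for complement:
  1. A     = {6, 5, 4, 2, 1}
  2. cA    = {3}
  3. kcA   = {6, 5, 3, 4, 2, 1}
  4. ckcA  = ∅
applying k or c yields no new set

4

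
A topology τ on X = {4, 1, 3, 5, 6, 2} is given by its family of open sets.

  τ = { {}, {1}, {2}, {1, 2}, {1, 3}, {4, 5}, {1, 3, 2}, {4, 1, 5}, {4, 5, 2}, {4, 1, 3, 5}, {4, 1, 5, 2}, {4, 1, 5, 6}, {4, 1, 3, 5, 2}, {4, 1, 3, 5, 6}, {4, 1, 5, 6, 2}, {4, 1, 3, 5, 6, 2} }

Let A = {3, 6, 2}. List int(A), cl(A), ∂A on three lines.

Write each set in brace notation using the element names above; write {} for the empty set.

int(A) = {2}
cl(A)  = {3, 6, 2}
∂A     = {3, 6}

U open, U⊆A: {}, {2}. int(A) = ⋃ = {2}
X∖A={4, 1, 5}, int(X∖A)={4, 1, 5}, hence cl(A)={3, 6, 2}
∂A: remove int from cl → {3, 6}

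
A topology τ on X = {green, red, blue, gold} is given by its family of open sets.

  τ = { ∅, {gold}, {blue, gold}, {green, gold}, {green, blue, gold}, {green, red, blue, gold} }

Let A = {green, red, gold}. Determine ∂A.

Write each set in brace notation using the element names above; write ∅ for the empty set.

U open, U⊆A: ∅, {gold}, {green, gold}. int(A) = ⋃ = {green, gold}
X∖A={blue}, int(X∖A)=∅, hence cl(A)={green, red, blue, gold}
∂A: remove int from cl → {red, blue}

{red, blue}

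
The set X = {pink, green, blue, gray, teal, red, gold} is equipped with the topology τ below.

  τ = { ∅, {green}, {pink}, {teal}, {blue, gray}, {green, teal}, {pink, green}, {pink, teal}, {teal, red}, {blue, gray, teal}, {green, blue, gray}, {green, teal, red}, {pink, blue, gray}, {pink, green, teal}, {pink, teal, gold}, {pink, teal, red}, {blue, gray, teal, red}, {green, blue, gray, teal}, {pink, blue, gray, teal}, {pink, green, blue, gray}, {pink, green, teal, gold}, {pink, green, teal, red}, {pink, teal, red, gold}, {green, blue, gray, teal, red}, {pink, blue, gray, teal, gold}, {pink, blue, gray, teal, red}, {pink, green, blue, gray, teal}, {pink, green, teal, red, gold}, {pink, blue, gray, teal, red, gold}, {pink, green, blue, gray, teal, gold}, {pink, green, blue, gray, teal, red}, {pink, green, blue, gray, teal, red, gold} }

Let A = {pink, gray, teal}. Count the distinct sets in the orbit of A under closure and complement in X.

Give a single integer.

8

X∖A={green, blue, red, gold}, int(X∖A)={green}, hence cl(A)={pink, blue, gray, teal, red, gold}
Orbit (k=closure, c=complement):
  1. A     = {pink, gray, teal}
  2. kA    = {pink, blue, gray, teal, red, gold}
  3. cA    = {green, blue, red, gold}
  4. ckA   = {green}
  5. kcA   = {green, blue, gray, red, gold}
  6. ckcA  = {pink, teal}
  7. kckcA = {pink, teal, red, gold}
  8. ckckcA = {green, blue, gray}
(closed under both — stop)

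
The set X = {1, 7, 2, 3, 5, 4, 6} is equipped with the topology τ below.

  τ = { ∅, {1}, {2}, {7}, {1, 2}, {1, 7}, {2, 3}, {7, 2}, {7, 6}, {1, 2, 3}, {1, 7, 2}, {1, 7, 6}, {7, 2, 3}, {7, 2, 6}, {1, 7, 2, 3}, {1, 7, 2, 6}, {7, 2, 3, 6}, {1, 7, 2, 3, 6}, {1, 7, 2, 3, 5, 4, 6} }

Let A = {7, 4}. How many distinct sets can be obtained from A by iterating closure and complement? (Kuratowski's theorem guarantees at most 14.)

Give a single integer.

8

complement {1, 2, 3, 5, 6}; its interior {1, 2, 3}; cl(A) = X∖{1, 2, 3} = {7, 5, 4, 6}
With k = closure, c = complement:
  1. A     = {7, 4}
  2. kA    = {7, 5, 4, 6}
  3. cA    = {1, 2, 3, 5, 6}
  4. ckA   = {1, 2, 3}
  5. kcA   = {1, 2, 3, 5, 4, 6}
  6. kckA  = {1, 2, 3, 5, 4}
  7. ckcA  = {7}
  8. ckckA = {7, 6}
k, c of each give nothing new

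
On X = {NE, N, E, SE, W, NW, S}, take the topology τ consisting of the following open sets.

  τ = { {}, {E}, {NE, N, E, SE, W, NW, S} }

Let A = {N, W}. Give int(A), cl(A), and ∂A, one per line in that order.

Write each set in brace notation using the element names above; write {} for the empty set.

int(A) = {}
cl(A)  = {NE, N, SE, W, NW, S}
∂A     = {NE, N, SE, W, NW, S}

interior: largest open inside A is {} (from {})
cl via duality: int({NE, E, SE, NW, S}) = {E}, so X∖{E} = {NE, N, SE, W, NW, S}
cl∖int = {NE, N, SE, W, NW, S}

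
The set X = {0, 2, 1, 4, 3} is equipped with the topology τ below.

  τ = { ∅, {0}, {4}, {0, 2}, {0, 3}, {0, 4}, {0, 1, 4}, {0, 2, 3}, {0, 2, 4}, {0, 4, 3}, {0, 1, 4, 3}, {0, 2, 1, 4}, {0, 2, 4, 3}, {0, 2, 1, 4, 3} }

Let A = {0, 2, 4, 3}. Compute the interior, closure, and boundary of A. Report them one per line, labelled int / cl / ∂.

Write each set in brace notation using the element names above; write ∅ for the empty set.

int(A) = {0, 2, 4, 3}
cl(A)  = {0, 2, 1, 4, 3}
∂A     = {1}

open subsets of A: ∅, {4}, {0}, {0, 3}, {0, 4}, {0, 2}, {0, 2, 4}, {0, 4, 3}, {0, 2, 3}, {0, 2, 4, 3}; so int(A) = {0, 2, 4, 3}
closure: X∖int(X∖A) = X∖∅ = {0, 2, 1, 4, 3}
∂A = {0, 2, 1, 4, 3} minus {0, 2, 4, 3} = {1}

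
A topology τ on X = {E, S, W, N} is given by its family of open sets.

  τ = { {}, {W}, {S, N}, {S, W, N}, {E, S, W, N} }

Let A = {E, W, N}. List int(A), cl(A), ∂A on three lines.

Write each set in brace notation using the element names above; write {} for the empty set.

U open, U⊆A: {}, {W}. int(A) = ⋃ = {W}
X∖A={S}, int(X∖A)={}, hence cl(A)={E, S, W, N}
∂A: remove int from cl → {E, S, N}

int(A) = {W}
cl(A)  = {E, S, W, N}
∂A     = {E, S, N}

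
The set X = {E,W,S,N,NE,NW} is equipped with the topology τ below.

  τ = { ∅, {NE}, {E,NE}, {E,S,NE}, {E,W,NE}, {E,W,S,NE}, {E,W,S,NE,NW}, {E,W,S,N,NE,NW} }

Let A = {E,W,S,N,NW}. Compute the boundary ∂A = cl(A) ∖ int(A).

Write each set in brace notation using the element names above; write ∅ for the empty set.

{E,W,S,N,NW}

open subsets of A: ∅; so int(A) = ∅
closure: X∖int(X∖A) = X∖{NE} = {E,W,S,N,NW}
∂A = {E,W,S,N,NW} minus ∅ = {E,W,S,N,NW}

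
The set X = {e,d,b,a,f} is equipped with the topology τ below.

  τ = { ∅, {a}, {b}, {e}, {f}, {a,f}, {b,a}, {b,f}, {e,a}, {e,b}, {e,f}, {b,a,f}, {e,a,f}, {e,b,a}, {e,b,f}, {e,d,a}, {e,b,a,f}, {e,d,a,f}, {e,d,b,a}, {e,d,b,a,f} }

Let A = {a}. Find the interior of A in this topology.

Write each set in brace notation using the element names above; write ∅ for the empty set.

{a}

opens ⊆ A: ∅, {a}; union → int = {a}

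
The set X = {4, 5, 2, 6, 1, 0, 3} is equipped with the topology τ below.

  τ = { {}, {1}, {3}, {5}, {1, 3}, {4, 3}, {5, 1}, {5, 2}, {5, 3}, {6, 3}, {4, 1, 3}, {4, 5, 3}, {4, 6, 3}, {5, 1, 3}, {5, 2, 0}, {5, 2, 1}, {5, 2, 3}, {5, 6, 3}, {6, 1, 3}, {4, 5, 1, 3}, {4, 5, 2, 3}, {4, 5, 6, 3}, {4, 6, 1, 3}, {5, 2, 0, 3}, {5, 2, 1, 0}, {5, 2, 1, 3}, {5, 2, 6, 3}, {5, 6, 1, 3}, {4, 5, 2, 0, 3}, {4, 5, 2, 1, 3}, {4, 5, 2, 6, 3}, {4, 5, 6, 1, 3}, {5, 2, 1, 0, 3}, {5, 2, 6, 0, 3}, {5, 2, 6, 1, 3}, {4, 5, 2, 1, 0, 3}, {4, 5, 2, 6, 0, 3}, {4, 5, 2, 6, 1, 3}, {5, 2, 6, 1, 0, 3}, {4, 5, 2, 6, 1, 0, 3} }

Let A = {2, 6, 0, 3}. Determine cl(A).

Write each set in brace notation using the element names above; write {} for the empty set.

closure: X∖int(X∖A) = X∖{5, 1} = {4, 2, 6, 0, 3}

{4, 2, 6, 0, 3}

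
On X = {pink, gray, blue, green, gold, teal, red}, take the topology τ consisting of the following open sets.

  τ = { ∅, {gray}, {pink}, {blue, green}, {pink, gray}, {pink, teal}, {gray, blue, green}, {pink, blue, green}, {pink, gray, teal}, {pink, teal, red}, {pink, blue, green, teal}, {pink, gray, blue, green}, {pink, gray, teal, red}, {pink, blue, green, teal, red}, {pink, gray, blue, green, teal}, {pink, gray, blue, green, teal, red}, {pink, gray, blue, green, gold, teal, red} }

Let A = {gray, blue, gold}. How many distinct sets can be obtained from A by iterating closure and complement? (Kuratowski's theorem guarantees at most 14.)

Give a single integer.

10

complement {pink, green, teal, red}; its interior {pink, teal, red}; cl(A) = X∖{pink, teal, red} = {gray, blue, green, gold}
With k = closure, c = complement:
  1. A     = {gray, blue, gold}
  2. kA    = {gray, blue, green, gold}
  3. cA    = {pink, green, teal, red}
  4. ckA   = {pink, teal, red}
  5. kcA   = {pink, blue, green, gold, teal, red}
  6. kckA  = {pink, gold, teal, red}
  7. ckcA  = {gray}
  8. ckckA = {gray, blue, green}
  9. kckcA = {gray, gold}
  10. ckckcA = {pink, blue, green, teal, red}
k, c of each give nothing new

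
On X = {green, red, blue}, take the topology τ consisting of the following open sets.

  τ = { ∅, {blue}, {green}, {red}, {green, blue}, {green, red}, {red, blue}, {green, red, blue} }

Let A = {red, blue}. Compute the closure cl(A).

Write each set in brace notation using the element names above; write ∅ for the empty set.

{red, blue}

closure: X∖int(X∖A) = X∖{green} = {red, blue}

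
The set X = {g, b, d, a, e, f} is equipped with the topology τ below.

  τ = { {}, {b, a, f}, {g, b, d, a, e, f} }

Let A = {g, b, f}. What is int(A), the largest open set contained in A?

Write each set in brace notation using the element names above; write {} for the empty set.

open subsets of A: {}; so int(A) = {}

{}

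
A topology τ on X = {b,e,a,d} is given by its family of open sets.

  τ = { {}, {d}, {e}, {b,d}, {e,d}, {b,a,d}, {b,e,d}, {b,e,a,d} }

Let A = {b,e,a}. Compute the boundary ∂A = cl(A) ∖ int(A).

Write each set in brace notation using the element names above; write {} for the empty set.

open subsets of A: {}, {e}; so int(A) = {e}
closure: X∖int(X∖A) = X∖{d} = {b,e,a}
∂A = {b,e,a} minus {e} = {b,a}

{b,a}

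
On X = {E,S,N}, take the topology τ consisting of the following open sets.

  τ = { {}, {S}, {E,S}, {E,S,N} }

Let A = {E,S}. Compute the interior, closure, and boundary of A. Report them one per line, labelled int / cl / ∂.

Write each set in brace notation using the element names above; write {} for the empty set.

open subsets of A: {}, {S}, {E,S}; so int(A) = {E,S}
closure: X∖int(X∖A) = X∖{} = {E,S,N}
∂A = {E,S,N} minus {E,S} = {N}

int(A) = {E,S}
cl(A)  = {E,S,N}
∂A     = {N}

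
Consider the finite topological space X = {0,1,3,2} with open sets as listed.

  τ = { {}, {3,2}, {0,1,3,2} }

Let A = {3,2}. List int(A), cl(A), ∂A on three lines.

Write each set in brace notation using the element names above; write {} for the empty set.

interior: largest open inside A is {3,2} (from {}, {3,2})
cl via duality: int({0,1}) = {}, so X∖{} = {0,1,3,2}
cl∖int = {0,1}

int(A) = {3,2}
cl(A)  = {0,1,3,2}
∂A     = {0,1}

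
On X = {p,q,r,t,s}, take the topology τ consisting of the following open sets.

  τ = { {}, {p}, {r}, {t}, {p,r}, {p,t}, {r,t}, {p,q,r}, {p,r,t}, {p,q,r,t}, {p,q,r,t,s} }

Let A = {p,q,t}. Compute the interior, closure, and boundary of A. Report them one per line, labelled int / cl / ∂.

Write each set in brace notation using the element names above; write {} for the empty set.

interior: largest open inside A is {p,t} (from {}, {t}, {p}, {p,t})
cl via duality: int({r,s}) = {r}, so X∖{r} = {p,q,t,s}
cl∖int = {q,s}

int(A) = {p,t}
cl(A)  = {p,q,t,s}
∂A     = {q,s}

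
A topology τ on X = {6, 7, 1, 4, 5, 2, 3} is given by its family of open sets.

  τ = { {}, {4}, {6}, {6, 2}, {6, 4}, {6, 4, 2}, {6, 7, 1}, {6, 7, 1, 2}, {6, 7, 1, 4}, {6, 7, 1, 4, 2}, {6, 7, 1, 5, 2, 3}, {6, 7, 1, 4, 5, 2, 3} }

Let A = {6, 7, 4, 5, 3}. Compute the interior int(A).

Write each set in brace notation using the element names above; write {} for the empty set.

{6, 4}

open subsets of A: {}, {4}, {6}, {6, 4}; so int(A) = {6, 4}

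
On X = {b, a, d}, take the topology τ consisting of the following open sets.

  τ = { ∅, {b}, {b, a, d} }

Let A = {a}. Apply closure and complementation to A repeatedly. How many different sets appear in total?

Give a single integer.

6

X∖A={b, d}, int(X∖A)={b}, hence cl(A)={a, d}
Orbit (k=closure, c=complement):
  1. A     = {a}
  2. kA    = {a, d}
  3. cA    = {b, d}
  4. ckA   = {b}
  5. kcA   = {b, a, d}
  6. ckcA  = ∅
(closed under both — stop)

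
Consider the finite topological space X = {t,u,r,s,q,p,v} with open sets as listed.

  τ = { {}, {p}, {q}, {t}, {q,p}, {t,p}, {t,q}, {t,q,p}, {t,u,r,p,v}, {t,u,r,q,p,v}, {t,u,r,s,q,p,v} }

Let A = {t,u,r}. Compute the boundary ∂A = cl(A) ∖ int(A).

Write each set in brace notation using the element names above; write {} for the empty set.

{u,r,s,v}

opens ⊆ A: {}, {t}; union → int = {t}
complement {s,q,p,v}; its interior {q,p}; cl(A) = X∖{q,p} = {t,u,r,s,v}
boundary = {t,u,r,s,v} ∖ {t} = {u,r,s,v}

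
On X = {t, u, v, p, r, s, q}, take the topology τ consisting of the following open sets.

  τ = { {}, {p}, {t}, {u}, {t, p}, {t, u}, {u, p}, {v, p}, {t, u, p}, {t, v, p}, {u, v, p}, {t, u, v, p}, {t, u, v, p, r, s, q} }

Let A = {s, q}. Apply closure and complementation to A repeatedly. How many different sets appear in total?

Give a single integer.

6

complement {t, u, v, p, r}; its interior {t, u, v, p}; cl(A) = X∖{t, u, v, p} = {r, s, q}
With k = closure, c = complement:
  1. A     = {s, q}
  2. kA    = {r, s, q}
  3. cA    = {t, u, v, p, r}
  4. ckA   = {t, u, v, p}
  5. kcA   = {t, u, v, p, r, s, q}
  6. ckcA  = {}
k, c of each give nothing new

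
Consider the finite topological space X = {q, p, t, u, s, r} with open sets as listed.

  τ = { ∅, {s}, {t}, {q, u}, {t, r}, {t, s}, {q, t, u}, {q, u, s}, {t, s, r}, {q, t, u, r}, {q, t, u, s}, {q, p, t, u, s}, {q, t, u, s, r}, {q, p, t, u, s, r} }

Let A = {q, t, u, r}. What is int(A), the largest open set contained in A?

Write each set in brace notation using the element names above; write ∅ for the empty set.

open subsets of A: ∅, {t}, {q, u}, {t, r}, {q, t, u}, {q, t, u, r}; so int(A) = {q, t, u, r}

{q, t, u, r}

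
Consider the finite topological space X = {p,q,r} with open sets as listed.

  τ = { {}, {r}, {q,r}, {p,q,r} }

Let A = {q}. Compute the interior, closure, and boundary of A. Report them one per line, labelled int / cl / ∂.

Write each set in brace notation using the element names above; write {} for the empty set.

int(A) = {}
cl(A)  = {p,q}
∂A     = {p,q}

interior: largest open inside A is {} (from {})
cl via duality: int({p,r}) = {r}, so X∖{r} = {p,q}
cl∖int = {p,q}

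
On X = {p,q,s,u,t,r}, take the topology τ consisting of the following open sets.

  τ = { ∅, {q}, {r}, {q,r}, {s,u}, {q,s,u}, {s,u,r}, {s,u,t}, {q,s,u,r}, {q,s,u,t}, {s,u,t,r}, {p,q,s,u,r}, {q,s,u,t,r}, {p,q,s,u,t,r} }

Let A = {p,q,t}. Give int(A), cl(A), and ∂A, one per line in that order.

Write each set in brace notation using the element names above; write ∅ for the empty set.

U open, U⊆A: ∅, {q}. int(A) = ⋃ = {q}
X∖A={s,u,r}, int(X∖A)={s,u,r}, hence cl(A)={p,q,t}
∂A: remove int from cl → {p,t}

int(A) = {q}
cl(A)  = {p,q,t}
∂A     = {p,t}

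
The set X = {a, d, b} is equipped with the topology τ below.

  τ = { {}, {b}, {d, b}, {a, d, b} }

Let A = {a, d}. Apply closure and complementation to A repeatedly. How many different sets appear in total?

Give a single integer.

4

cl via duality: int({b}) = {b}, so X∖{b} = {a, d}
Write k for closure, c for complement:
  1. A     = {a, d}
  2. cA    = {b}
  3. kcA   = {a, d, b}
  4. ckcA  = {}
applying k or c yields no new set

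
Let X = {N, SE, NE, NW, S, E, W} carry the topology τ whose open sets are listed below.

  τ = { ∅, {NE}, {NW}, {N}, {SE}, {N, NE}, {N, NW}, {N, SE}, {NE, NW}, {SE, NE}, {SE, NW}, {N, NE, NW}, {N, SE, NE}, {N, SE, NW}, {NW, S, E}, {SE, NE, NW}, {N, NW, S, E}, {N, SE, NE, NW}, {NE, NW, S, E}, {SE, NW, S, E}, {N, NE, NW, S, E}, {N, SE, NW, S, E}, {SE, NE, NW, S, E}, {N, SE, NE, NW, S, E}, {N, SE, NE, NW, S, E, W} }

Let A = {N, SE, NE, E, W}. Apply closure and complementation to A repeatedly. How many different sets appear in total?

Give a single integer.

8

complement {NW, S}; its interior {NW}; cl(A) = X∖{NW} = {N, SE, NE, S, E, W}
With k = closure, c = complement:
  1. A     = {N, SE, NE, E, W}
  2. kA    = {N, SE, NE, S, E, W}
  3. cA    = {NW, S}
  4. ckA   = {NW}
  5. kcA   = {NW, S, E, W}
  6. ckcA  = {N, SE, NE}
  7. kckcA = {N, SE, NE, W}
  8. ckckcA = {NW, S, E}
k, c of each give nothing new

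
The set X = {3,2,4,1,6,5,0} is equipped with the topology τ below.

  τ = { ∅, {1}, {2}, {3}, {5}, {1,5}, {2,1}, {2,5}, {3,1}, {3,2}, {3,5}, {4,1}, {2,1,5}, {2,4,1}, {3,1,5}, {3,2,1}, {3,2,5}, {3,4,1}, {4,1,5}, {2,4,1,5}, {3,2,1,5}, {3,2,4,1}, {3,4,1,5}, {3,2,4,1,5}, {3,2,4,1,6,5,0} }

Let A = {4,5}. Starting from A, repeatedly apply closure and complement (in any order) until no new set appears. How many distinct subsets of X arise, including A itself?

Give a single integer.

8

X∖A={3,2,1,6,0}, int(X∖A)={3,2,1}, hence cl(A)={4,6,5,0}
Orbit (k=closure, c=complement):
  1. A     = {4,5}
  2. kA    = {4,6,5,0}
  3. cA    = {3,2,1,6,0}
  4. ckA   = {3,2,1}
  5. kcA   = {3,2,4,1,6,0}
  6. ckcA  = {5}
  7. kckcA = {6,5,0}
  8. ckckcA = {3,2,4,1}
(closed under both — stop)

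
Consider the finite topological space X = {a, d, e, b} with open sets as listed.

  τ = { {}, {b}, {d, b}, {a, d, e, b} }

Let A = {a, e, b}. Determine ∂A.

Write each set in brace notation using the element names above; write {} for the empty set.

U open, U⊆A: {}, {b}. int(A) = ⋃ = {b}
X∖A={d}, int(X∖A)={}, hence cl(A)={a, d, e, b}
∂A: remove int from cl → {a, d, e}

{a, d, e}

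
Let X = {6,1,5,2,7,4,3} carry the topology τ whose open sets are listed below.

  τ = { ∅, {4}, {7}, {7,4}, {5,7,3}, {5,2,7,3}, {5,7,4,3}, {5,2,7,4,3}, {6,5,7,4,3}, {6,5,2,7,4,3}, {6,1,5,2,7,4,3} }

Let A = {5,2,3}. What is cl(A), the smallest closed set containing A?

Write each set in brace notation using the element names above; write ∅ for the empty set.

closure: X∖int(X∖A) = X∖{7,4} = {6,1,5,2,3}

{6,1,5,2,3}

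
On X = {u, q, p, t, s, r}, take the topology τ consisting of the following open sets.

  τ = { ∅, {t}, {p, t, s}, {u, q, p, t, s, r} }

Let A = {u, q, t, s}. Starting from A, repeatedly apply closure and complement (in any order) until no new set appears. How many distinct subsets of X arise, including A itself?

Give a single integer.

6

cl via duality: int({p, r}) = ∅, so X∖∅ = {u, q, p, t, s, r}
Write k for closure, c for complement:
  1. A     = {u, q, t, s}
  2. kA    = {u, q, p, t, s, r}
  3. cA    = {p, r}
  4. ckA   = ∅
  5. kcA   = {u, q, p, s, r}
  6. ckcA  = {t}
applying k or c yields no new set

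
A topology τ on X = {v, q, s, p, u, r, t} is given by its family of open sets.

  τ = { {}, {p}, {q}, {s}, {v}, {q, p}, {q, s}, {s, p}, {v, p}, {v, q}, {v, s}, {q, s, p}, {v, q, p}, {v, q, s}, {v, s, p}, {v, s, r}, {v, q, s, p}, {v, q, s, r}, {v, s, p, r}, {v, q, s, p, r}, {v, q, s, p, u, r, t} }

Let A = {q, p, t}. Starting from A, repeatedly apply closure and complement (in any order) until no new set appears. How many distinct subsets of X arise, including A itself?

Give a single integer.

6

cl via duality: int({v, s, u, r}) = {v, s, r}, so X∖{v, s, r} = {q, p, u, t}
Write k for closure, c for complement:
  1. A     = {q, p, t}
  2. kA    = {q, p, u, t}
  3. cA    = {v, s, u, r}
  4. ckA   = {v, s, r}
  5. kcA   = {v, s, u, r, t}
  6. ckcA  = {q, p}
applying k or c yields no new set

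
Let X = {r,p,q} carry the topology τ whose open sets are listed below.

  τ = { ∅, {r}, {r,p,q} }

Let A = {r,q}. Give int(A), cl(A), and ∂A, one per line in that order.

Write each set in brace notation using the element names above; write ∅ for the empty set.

interior: largest open inside A is {r} (from ∅, {r})
cl via duality: int({p}) = ∅, so X∖∅ = {r,p,q}
cl∖int = {p,q}

int(A) = {r}
cl(A)  = {r,p,q}
∂A     = {p,q}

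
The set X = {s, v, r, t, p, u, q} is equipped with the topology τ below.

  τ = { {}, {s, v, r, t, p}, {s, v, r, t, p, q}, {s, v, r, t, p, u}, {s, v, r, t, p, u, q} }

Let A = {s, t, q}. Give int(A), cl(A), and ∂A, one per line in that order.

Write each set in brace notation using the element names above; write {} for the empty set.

int(A) = {}
cl(A)  = {s, v, r, t, p, u, q}
∂A     = {s, v, r, t, p, u, q}

interior: largest open inside A is {} (from {})
cl via duality: int({v, r, p, u}) = {}, so X∖{} = {s, v, r, t, p, u, q}
cl∖int = {s, v, r, t, p, u, q}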